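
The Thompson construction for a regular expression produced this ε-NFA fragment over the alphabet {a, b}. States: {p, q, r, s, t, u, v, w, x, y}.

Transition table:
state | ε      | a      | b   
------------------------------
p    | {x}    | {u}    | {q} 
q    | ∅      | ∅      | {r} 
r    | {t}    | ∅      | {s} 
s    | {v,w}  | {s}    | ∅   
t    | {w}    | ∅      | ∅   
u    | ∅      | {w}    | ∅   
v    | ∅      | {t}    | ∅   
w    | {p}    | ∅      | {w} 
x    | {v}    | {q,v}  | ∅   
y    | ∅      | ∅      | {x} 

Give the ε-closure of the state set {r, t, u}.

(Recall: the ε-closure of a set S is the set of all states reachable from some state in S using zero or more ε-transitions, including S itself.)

{p, r, t, u, v, w, x}

Start with {r, t, u}.
From t via ε: add w.
From w via ε: add p.
From p via ε: add x.
From x via ε: add v.
No new states can be added; the closed set is {p, r, t, u, v, w, x}.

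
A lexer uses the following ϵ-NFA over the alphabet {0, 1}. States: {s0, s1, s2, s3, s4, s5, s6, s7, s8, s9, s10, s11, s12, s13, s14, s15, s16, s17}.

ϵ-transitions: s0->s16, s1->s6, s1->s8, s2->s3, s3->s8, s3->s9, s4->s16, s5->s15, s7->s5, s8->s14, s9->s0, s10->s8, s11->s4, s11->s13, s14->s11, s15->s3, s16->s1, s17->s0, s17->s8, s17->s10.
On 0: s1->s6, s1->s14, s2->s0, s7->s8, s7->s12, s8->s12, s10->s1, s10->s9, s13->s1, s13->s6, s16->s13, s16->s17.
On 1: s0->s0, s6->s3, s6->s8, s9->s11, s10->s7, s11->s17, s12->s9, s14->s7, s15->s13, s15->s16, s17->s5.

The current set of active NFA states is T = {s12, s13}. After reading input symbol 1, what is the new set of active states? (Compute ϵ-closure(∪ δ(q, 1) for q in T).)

{s0, s1, s4, s6, s8, s9, s11, s13, s14, s16}

s12 on 1 → {s9}.
No 1-transition from s13.
Union after reading 1: {s9}.
Now take the ϵ-closure:
From s9 via ϵ: add s0.
From s0 via ϵ: add s16.
From s16 via ϵ: add s1.
From s1 via ϵ: add s6, s8.
From s8 via ϵ: add s14.
From s14 via ϵ: add s11.
From s11 via ϵ: add s4, s13.
No new states can be added; the closed set is {s0, s1, s4, s6, s8, s9, s11, s13, s14, s16}.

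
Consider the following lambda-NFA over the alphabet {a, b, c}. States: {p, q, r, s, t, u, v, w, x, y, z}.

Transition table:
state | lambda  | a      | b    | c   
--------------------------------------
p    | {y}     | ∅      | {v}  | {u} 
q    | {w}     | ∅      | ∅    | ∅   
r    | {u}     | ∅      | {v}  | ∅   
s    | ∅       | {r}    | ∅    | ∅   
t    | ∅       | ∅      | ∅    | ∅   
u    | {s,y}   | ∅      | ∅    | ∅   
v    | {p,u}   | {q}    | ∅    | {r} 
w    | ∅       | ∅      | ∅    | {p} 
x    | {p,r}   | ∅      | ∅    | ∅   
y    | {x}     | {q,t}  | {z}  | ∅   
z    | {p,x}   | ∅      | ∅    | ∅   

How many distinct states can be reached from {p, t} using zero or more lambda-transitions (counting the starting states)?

7

Start with {p, t}.
From p via lambda: add y.
From y via lambda: add x.
From x via lambda: add r.
From r via lambda: add u.
From u via lambda: add s.
lambda-closure = {p, r, s, t, u, x, y}, which has 7 states.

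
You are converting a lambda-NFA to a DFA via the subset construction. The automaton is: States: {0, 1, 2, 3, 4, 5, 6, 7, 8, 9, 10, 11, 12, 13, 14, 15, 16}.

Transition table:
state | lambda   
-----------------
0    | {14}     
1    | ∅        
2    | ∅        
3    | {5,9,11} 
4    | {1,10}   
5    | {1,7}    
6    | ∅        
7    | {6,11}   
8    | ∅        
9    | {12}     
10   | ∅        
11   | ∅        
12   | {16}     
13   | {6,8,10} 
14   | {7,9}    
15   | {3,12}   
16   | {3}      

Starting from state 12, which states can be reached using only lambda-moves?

{1, 3, 5, 6, 7, 9, 11, 12, 16}

Start with {12}.
From 12 via lambda: add 16.
From 16 via lambda: add 3.
From 3 via lambda: add 5, 9, 11.
From 5 via lambda: add 1, 7.
From 7 via lambda: add 6.
No new states can be added; the closed set is {1, 3, 5, 6, 7, 9, 11, 12, 16}.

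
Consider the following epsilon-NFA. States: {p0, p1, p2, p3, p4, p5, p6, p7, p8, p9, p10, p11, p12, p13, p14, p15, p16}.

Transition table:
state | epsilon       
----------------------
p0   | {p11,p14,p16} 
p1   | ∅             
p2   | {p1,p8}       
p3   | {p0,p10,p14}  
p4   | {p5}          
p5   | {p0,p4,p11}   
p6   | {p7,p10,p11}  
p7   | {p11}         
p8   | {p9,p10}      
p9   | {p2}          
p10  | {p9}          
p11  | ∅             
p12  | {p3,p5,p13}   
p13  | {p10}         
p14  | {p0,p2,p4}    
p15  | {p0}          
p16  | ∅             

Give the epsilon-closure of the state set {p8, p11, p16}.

{p1, p2, p8, p9, p10, p11, p16}

Start with {p8, p11, p16}.
From p8 via epsilon: add p9, p10.
From p9 via epsilon: add p2.
From p2 via epsilon: add p1.
No new states can be added; the closed set is {p1, p2, p8, p9, p10, p11, p16}.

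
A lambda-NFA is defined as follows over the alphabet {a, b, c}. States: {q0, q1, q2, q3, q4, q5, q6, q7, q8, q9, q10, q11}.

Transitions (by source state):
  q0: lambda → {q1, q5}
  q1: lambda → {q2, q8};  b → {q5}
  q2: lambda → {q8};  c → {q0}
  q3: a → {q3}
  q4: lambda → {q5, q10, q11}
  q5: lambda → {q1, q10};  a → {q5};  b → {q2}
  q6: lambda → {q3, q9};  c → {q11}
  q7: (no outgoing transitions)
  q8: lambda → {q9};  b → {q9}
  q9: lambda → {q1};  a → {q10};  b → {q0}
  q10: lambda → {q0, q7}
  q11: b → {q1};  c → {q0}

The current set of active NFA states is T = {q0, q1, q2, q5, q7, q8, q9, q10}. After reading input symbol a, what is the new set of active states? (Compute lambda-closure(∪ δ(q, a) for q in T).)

q5 on a → {q5}.
q9 on a → {q10}.
No a-transition from q0, q1, q2, q7, q8, q10.
Union after reading a: {q5, q10}.
Now take the lambda-closure:
From q5 via lambda: add q1.
From q10 via lambda: add q0, q7.
From q1 via lambda: add q2, q8.
From q8 via lambda: add q9.
No new states can be added; the closed set is {q0, q1, q2, q5, q7, q8, q9, q10}.

{q0, q1, q2, q5, q7, q8, q9, q10}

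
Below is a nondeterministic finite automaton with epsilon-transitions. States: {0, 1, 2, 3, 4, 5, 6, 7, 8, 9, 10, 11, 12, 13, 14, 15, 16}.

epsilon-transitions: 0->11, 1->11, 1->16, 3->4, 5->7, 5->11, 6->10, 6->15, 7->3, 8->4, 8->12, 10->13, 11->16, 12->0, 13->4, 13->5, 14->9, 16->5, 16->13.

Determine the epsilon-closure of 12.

Start with {12}.
From 12 via epsilon: add 0.
From 0 via epsilon: add 11.
From 11 via epsilon: add 16.
From 16 via epsilon: add 5, 13.
From 5 via epsilon: add 7.
From 13 via epsilon: add 4.
From 7 via epsilon: add 3.
No new states can be added; the closed set is {0, 3, 4, 5, 7, 11, 12, 13, 16}.

{0, 3, 4, 5, 7, 11, 12, 13, 16}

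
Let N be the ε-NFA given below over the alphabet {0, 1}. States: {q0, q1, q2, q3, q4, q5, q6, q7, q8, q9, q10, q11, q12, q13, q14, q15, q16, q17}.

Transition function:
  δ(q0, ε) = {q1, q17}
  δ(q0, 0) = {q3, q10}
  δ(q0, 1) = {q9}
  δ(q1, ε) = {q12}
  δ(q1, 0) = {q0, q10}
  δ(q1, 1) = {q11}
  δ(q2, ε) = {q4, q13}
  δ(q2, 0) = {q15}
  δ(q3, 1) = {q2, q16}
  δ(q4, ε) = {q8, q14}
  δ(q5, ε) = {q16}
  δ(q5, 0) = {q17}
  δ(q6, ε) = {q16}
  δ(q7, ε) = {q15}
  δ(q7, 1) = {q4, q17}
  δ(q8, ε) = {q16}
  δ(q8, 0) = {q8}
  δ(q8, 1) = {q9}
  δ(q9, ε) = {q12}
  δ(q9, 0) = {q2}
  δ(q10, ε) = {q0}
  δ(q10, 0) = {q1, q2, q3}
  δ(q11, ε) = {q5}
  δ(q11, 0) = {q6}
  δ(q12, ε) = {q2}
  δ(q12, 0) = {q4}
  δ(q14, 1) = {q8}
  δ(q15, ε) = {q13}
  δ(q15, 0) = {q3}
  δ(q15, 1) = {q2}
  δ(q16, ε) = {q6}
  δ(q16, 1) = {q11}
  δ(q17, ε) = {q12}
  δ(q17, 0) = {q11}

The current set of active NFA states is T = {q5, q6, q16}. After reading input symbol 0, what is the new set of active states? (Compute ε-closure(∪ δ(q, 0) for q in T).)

q5 on 0 → {q17}.
No 0-transition from q6, q16.
Union after reading 0: {q17}.
Now take the ε-closure:
From q17 via ε: add q12.
From q12 via ε: add q2.
From q2 via ε: add q4, q13.
From q4 via ε: add q8, q14.
From q8 via ε: add q16.
From q16 via ε: add q6.
No new states can be added; the closed set is {q2, q4, q6, q8, q12, q13, q14, q16, q17}.

{q2, q4, q6, q8, q12, q13, q14, q16, q17}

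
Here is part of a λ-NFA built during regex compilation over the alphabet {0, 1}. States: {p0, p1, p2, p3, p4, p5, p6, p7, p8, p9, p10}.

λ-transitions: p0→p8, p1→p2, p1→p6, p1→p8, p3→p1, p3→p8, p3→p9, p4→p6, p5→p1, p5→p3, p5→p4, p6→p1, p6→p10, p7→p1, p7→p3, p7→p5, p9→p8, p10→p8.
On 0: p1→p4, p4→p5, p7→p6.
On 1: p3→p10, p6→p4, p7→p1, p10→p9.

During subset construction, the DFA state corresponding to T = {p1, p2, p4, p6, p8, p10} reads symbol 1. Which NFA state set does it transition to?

{p1, p2, p4, p6, p8, p9, p10}

p6 on 1 → {p4}.
p10 on 1 → {p9}.
No 1-transition from p1, p2, p4, p8.
Union after reading 1: {p4, p9}.
Now take the λ-closure:
From p4 via λ: add p6.
From p9 via λ: add p8.
From p6 via λ: add p1, p10.
From p1 via λ: add p2.
No new states can be added; the closed set is {p1, p2, p4, p6, p8, p9, p10}.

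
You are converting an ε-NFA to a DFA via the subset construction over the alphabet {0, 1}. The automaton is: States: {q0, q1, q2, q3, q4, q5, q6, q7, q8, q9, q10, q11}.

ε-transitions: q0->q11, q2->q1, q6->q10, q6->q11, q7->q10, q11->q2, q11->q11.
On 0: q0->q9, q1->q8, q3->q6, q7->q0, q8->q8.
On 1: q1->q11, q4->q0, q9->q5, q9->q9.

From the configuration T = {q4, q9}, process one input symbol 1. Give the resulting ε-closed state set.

{q0, q1, q2, q5, q9, q11}

q4 on 1 → {q0}.
q9 on 1 → {q5, q9}.
Union after reading 1: {q0, q5, q9}.
Now take the ε-closure:
From q0 via ε: add q11.
From q11 via ε: add q2.
From q2 via ε: add q1.
No new states can be added; the closed set is {q0, q1, q2, q5, q9, q11}.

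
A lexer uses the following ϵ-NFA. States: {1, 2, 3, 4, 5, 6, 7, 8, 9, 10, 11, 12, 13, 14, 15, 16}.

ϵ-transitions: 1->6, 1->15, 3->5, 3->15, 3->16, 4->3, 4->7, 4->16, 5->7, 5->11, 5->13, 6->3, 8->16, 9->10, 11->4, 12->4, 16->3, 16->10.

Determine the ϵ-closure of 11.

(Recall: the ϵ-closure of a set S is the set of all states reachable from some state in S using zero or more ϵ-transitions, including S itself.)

Start with {11}.
From 11 via ϵ: add 4.
From 4 via ϵ: add 3, 7, 16.
From 3 via ϵ: add 5, 15.
From 16 via ϵ: add 10.
From 5 via ϵ: add 13.
No new states can be added; the closed set is {3, 4, 5, 7, 10, 11, 13, 15, 16}.

{3, 4, 5, 7, 10, 11, 13, 15, 16}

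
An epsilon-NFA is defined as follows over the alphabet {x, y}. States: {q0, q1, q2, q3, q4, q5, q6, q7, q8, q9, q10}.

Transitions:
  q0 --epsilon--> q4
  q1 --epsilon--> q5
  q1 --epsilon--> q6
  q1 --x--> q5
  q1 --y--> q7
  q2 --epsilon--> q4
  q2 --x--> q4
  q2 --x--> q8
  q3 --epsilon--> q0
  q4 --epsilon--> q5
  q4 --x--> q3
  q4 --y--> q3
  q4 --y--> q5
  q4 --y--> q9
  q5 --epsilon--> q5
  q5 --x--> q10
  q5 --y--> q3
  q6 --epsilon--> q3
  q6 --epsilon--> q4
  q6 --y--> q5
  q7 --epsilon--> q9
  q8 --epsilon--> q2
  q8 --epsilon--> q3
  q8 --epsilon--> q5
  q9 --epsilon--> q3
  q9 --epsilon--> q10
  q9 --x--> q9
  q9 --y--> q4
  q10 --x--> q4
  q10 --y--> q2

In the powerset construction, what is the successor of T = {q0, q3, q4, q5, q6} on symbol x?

{q0, q3, q4, q5, q10}

q4 on x → {q3}.
q5 on x → {q10}.
No x-transition from q0, q3, q6.
Union after reading x: {q3, q10}.
Now take the epsilon-closure:
From q3 via epsilon: add q0.
From q0 via epsilon: add q4.
From q4 via epsilon: add q5.
No new states can be added; the closed set is {q0, q3, q4, q5, q10}.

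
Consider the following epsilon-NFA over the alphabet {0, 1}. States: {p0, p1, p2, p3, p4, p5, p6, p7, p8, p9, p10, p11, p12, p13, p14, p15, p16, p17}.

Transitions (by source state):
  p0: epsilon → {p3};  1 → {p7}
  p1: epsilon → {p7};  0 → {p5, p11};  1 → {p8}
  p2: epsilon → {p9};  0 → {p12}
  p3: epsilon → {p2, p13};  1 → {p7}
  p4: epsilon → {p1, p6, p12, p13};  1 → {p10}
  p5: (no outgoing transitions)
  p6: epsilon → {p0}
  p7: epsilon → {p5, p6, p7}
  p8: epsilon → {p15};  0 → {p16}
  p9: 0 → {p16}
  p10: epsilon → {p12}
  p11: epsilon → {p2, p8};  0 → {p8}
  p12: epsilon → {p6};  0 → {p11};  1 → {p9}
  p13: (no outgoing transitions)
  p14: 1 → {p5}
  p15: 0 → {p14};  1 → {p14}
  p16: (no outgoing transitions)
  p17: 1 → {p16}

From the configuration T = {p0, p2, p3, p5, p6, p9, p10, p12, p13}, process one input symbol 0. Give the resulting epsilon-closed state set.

p2 on 0 → {p12}.
p9 on 0 → {p16}.
p12 on 0 → {p11}.
No 0-transition from p0, p3, p5, p6, p10, p13.
Union after reading 0: {p11, p12, p16}.
Now take the epsilon-closure:
From p11 via epsilon: add p2, p8.
From p12 via epsilon: add p6.
From p2 via epsilon: add p9.
From p6 via epsilon: add p0.
From p8 via epsilon: add p15.
From p0 via epsilon: add p3.
From p3 via epsilon: add p13.
No new states can be added; the closed set is {p0, p2, p3, p6, p8, p9, p11, p12, p13, p15, p16}.

{p0, p2, p3, p6, p8, p9, p11, p12, p13, p15, p16}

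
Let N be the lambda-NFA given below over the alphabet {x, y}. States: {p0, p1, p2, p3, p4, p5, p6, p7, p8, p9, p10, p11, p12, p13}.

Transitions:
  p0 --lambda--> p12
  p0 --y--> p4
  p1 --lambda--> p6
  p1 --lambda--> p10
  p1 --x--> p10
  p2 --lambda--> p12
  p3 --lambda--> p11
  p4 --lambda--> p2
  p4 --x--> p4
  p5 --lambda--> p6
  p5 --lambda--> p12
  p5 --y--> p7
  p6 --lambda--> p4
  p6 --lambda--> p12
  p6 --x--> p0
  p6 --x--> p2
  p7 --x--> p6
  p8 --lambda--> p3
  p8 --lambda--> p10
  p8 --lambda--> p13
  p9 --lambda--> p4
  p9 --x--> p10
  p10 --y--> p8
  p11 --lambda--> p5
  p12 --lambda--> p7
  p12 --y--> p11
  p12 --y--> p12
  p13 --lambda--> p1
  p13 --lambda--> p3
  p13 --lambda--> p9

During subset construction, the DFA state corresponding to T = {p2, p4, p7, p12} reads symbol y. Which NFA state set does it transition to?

p12 on y → {p11, p12}.
No y-transition from p2, p4, p7.
Union after reading y: {p11, p12}.
Now take the lambda-closure:
From p11 via lambda: add p5.
From p12 via lambda: add p7.
From p5 via lambda: add p6.
From p6 via lambda: add p4.
From p4 via lambda: add p2.
No new states can be added; the closed set is {p2, p4, p5, p6, p7, p11, p12}.

{p2, p4, p5, p6, p7, p11, p12}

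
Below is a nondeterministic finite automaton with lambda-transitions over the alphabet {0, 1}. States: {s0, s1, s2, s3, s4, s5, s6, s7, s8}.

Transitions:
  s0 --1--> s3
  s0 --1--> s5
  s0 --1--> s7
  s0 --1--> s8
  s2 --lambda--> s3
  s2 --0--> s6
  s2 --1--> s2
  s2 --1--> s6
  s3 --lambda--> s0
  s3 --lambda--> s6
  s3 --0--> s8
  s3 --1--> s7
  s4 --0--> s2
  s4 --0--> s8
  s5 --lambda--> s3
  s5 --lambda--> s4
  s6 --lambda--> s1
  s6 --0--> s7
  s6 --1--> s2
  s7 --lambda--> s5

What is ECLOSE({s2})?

Start with {s2}.
From s2 via lambda: add s3.
From s3 via lambda: add s0, s6.
From s6 via lambda: add s1.
No new states can be added; the closed set is {s0, s1, s2, s3, s6}.

{s0, s1, s2, s3, s6}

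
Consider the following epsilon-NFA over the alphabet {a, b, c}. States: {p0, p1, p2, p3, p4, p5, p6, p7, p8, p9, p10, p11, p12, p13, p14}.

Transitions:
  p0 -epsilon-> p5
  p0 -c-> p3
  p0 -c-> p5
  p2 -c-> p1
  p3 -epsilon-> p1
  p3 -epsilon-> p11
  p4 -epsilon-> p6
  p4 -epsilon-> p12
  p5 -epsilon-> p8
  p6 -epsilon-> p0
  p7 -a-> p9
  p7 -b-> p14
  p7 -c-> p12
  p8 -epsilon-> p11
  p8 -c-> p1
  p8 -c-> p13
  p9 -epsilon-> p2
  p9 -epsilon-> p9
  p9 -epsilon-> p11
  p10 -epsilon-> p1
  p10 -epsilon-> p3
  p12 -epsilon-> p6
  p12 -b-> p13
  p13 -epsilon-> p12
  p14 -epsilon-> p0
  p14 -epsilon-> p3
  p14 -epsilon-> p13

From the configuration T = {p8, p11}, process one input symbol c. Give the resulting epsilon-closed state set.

{p0, p1, p5, p6, p8, p11, p12, p13}

p8 on c → {p1, p13}.
No c-transition from p11.
Union after reading c: {p1, p13}.
Now take the epsilon-closure:
From p13 via epsilon: add p12.
From p12 via epsilon: add p6.
From p6 via epsilon: add p0.
From p0 via epsilon: add p5.
From p5 via epsilon: add p8.
From p8 via epsilon: add p11.
No new states can be added; the closed set is {p0, p1, p5, p6, p8, p11, p12, p13}.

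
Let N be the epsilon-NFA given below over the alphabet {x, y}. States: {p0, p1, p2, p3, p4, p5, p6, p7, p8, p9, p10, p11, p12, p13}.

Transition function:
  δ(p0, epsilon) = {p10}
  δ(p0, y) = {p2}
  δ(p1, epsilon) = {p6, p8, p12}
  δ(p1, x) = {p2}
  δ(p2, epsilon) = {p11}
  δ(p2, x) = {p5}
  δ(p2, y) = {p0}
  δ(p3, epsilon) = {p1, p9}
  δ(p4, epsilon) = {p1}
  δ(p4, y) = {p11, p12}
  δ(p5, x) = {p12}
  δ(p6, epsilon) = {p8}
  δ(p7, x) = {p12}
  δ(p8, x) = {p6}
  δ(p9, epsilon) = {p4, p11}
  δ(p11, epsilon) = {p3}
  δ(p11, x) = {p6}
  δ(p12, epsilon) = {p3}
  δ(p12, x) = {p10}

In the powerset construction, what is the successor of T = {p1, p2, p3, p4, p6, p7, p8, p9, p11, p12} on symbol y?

{p0, p1, p3, p4, p6, p8, p9, p10, p11, p12}

p2 on y → {p0}.
p4 on y → {p11, p12}.
No y-transition from p1, p3, p6, p7, p8, p9, p11, p12.
Union after reading y: {p0, p11, p12}.
Now take the epsilon-closure:
From p0 via epsilon: add p10.
From p11 via epsilon: add p3.
From p3 via epsilon: add p1, p9.
From p1 via epsilon: add p6, p8.
From p9 via epsilon: add p4.
No new states can be added; the closed set is {p0, p1, p3, p4, p6, p8, p9, p10, p11, p12}.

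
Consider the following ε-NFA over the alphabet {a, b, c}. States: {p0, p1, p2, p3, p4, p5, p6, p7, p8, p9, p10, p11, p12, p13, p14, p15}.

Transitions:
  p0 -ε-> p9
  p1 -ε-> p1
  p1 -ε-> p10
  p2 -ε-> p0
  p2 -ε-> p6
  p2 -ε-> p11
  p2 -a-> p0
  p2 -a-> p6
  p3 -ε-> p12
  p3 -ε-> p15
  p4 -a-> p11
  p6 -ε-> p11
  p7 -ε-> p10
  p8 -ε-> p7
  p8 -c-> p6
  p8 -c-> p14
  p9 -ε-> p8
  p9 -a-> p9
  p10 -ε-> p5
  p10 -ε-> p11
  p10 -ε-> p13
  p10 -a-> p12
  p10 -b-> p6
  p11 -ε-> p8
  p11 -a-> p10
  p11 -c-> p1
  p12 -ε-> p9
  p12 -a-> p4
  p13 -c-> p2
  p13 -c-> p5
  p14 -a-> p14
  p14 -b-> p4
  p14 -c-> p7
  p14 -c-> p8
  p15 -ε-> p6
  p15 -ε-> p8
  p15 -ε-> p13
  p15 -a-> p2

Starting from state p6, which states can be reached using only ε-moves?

{p5, p6, p7, p8, p10, p11, p13}

Start with {p6}.
From p6 via ε: add p11.
From p11 via ε: add p8.
From p8 via ε: add p7.
From p7 via ε: add p10.
From p10 via ε: add p5, p13.
No new states can be added; the closed set is {p5, p6, p7, p8, p10, p11, p13}.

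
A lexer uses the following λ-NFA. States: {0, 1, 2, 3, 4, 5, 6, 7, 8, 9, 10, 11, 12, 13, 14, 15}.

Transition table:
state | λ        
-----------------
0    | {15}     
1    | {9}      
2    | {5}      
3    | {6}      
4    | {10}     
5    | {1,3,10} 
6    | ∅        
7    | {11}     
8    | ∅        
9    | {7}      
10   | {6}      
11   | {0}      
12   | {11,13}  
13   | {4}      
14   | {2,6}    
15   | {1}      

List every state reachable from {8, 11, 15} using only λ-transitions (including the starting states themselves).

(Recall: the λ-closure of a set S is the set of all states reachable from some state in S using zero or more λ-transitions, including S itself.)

Start with {8, 11, 15}.
From 11 via λ: add 0.
From 15 via λ: add 1.
From 1 via λ: add 9.
From 9 via λ: add 7.
No new states can be added; the closed set is {0, 1, 7, 8, 9, 11, 15}.

{0, 1, 7, 8, 9, 11, 15}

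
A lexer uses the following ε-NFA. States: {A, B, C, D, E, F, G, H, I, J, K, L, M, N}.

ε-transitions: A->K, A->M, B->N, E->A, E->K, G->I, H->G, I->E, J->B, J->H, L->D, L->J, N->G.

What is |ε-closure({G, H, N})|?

Start with {G, H, N}.
From G via ε: add I.
From I via ε: add E.
From E via ε: add A, K.
From A via ε: add M.
ε-closure = {A, E, G, H, I, K, M, N}, which has 8 states.

8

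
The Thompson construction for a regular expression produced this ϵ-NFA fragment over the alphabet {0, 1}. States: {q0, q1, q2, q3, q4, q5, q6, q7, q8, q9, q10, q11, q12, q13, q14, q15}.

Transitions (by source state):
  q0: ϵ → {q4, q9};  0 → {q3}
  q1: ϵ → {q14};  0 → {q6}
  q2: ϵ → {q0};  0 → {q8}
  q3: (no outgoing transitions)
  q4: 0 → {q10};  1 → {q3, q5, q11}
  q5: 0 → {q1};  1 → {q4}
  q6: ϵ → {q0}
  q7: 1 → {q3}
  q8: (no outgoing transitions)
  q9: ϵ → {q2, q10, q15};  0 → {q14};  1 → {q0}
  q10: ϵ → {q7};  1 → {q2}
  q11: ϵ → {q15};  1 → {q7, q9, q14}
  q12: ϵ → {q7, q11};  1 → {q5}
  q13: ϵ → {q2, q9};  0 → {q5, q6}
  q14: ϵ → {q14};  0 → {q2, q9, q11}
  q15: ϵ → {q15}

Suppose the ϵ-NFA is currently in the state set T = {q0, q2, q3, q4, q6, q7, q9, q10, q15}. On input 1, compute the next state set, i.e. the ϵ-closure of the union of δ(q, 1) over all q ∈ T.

q4 on 1 → {q3, q5, q11}.
q7 on 1 → {q3}.
q9 on 1 → {q0}.
q10 on 1 → {q2}.
No 1-transition from q0, q2, q3, q6, q15.
Union after reading 1: {q0, q2, q3, q5, q11}.
Now take the ϵ-closure:
From q0 via ϵ: add q4, q9.
From q11 via ϵ: add q15.
From q9 via ϵ: add q10.
From q10 via ϵ: add q7.
No new states can be added; the closed set is {q0, q2, q3, q4, q5, q7, q9, q10, q11, q15}.

{q0, q2, q3, q4, q5, q7, q9, q10, q11, q15}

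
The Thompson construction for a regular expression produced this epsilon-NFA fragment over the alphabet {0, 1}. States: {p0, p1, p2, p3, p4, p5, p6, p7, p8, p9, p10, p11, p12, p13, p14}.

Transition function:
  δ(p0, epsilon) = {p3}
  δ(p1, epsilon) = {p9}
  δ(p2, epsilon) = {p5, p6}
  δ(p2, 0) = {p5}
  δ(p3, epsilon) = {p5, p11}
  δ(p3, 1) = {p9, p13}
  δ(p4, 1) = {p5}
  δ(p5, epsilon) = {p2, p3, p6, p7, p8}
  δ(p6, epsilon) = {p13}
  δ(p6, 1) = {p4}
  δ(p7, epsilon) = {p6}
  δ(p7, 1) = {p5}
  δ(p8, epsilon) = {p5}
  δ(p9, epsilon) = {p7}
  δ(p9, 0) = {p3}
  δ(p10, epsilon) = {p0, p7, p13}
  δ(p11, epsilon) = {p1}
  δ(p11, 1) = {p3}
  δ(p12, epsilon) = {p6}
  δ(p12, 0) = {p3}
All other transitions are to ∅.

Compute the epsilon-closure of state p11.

{p1, p6, p7, p9, p11, p13}

Start with {p11}.
From p11 via epsilon: add p1.
From p1 via epsilon: add p9.
From p9 via epsilon: add p7.
From p7 via epsilon: add p6.
From p6 via epsilon: add p13.
No new states can be added; the closed set is {p1, p6, p7, p9, p11, p13}.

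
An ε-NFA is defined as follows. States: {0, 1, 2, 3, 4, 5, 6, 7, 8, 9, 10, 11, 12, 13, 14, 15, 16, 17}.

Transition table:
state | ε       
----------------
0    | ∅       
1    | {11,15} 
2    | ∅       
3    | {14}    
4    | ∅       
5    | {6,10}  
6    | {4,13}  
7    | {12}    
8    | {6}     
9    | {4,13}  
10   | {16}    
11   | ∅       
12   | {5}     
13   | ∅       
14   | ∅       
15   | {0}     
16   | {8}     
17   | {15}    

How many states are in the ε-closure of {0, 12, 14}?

Start with {0, 12, 14}.
From 12 via ε: add 5.
From 5 via ε: add 6, 10.
From 6 via ε: add 4, 13.
From 10 via ε: add 16.
From 16 via ε: add 8.
ε-closure = {0, 4, 5, 6, 8, 10, 12, 13, 14, 16}, which has 10 states.

10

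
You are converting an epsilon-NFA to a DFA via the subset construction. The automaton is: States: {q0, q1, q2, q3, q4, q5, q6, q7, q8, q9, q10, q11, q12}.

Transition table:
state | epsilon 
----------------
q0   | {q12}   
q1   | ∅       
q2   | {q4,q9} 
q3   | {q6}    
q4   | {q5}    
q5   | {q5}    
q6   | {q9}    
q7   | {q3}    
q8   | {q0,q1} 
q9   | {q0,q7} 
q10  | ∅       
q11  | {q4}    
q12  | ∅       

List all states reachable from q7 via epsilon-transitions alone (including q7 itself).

{q0, q3, q6, q7, q9, q12}

Start with {q7}.
From q7 via epsilon: add q3.
From q3 via epsilon: add q6.
From q6 via epsilon: add q9.
From q9 via epsilon: add q0.
From q0 via epsilon: add q12.
No new states can be added; the closed set is {q0, q3, q6, q7, q9, q12}.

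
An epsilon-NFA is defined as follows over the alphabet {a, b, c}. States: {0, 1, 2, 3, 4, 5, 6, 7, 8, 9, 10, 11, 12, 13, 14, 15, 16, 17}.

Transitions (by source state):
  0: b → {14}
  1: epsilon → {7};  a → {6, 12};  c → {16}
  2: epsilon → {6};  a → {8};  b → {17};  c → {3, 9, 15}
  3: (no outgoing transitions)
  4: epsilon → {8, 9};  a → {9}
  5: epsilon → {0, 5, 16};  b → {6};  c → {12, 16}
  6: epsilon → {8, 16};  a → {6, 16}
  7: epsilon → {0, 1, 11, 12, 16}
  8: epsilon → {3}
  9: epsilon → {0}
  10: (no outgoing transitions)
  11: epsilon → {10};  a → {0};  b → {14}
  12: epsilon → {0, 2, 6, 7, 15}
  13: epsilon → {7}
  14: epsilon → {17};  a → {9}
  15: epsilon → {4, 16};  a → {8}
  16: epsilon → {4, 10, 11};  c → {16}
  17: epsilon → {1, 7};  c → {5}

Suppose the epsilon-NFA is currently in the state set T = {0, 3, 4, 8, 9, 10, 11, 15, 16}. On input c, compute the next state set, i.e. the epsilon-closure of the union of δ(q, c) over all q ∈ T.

16 on c → {16}.
No c-transition from 0, 3, 4, 8, 9, 10, 11, 15.
Union after reading c: {16}.
Now take the epsilon-closure:
From 16 via epsilon: add 4, 10, 11.
From 4 via epsilon: add 8, 9.
From 8 via epsilon: add 3.
From 9 via epsilon: add 0.
No new states can be added; the closed set is {0, 3, 4, 8, 9, 10, 11, 16}.

{0, 3, 4, 8, 9, 10, 11, 16}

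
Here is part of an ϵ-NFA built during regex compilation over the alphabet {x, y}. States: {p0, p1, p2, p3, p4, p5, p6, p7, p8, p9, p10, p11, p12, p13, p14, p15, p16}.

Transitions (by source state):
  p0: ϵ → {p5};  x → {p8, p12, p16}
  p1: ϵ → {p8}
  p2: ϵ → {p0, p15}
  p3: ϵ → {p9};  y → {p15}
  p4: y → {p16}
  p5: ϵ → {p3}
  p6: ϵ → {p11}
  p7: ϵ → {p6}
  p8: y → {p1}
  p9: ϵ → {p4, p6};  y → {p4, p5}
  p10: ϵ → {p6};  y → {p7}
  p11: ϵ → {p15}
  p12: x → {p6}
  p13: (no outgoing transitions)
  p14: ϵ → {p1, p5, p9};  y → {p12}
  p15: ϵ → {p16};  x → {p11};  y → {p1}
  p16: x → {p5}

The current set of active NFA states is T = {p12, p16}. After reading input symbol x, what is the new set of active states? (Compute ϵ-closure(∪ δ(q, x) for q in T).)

{p3, p4, p5, p6, p9, p11, p15, p16}

p12 on x → {p6}.
p16 on x → {p5}.
Union after reading x: {p5, p6}.
Now take the ϵ-closure:
From p5 via ϵ: add p3.
From p6 via ϵ: add p11.
From p3 via ϵ: add p9.
From p11 via ϵ: add p15.
From p9 via ϵ: add p4.
From p15 via ϵ: add p16.
No new states can be added; the closed set is {p3, p4, p5, p6, p9, p11, p15, p16}.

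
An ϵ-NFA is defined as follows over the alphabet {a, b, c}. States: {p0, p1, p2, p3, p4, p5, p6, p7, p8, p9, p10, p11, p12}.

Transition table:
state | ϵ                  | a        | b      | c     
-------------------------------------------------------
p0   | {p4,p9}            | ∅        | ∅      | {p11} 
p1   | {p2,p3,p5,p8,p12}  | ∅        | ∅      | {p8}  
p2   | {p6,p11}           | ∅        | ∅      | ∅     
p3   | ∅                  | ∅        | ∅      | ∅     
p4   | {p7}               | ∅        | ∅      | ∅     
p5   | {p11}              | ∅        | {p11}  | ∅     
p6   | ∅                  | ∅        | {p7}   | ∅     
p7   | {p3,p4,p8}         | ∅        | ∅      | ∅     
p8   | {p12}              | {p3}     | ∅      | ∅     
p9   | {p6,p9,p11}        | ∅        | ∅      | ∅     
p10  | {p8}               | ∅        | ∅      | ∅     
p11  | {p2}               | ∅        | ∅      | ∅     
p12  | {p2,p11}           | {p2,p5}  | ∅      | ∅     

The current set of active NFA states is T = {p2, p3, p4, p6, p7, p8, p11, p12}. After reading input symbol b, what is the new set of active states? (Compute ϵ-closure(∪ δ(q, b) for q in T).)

p6 on b → {p7}.
No b-transition from p2, p3, p4, p7, p8, p11, p12.
Union after reading b: {p7}.
Now take the ϵ-closure:
From p7 via ϵ: add p3, p4, p8.
From p8 via ϵ: add p12.
From p12 via ϵ: add p2, p11.
From p2 via ϵ: add p6.
No new states can be added; the closed set is {p2, p3, p4, p6, p7, p8, p11, p12}.

{p2, p3, p4, p6, p7, p8, p11, p12}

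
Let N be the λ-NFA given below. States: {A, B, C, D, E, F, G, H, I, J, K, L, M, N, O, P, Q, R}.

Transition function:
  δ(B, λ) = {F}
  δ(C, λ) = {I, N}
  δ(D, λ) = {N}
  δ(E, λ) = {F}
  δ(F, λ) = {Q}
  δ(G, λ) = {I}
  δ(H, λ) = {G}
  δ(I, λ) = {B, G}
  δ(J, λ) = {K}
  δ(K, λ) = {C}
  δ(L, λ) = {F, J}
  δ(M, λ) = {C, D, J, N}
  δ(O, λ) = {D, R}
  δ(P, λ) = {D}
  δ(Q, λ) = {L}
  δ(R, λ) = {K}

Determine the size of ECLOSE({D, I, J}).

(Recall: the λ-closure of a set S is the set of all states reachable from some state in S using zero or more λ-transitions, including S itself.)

Start with {D, I, J}.
From D via λ: add N.
From I via λ: add B, G.
From J via λ: add K.
From B via λ: add F.
From K via λ: add C.
From F via λ: add Q.
From Q via λ: add L.
λ-closure = {B, C, D, F, G, I, J, K, L, N, Q}, which has 11 states.

11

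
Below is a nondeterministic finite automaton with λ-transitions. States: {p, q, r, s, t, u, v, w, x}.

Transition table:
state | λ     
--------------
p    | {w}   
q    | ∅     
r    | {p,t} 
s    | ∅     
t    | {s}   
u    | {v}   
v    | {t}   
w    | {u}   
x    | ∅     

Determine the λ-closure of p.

{p, s, t, u, v, w}

Start with {p}.
From p via λ: add w.
From w via λ: add u.
From u via λ: add v.
From v via λ: add t.
From t via λ: add s.
No new states can be added; the closed set is {p, s, t, u, v, w}.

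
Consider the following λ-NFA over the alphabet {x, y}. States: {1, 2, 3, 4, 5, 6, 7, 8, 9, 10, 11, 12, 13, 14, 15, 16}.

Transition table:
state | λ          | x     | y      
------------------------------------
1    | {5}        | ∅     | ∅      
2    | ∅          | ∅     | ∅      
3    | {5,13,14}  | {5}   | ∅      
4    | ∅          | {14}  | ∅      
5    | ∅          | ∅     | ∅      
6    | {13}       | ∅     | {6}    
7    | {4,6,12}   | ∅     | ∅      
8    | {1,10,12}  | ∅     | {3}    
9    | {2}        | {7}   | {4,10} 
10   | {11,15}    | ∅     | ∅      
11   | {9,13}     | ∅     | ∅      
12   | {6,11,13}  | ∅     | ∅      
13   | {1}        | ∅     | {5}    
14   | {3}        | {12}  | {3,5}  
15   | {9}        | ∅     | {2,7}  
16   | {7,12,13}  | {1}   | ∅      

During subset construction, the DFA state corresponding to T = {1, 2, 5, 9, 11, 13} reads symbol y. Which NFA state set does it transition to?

9 on y → {4, 10}.
13 on y → {5}.
No y-transition from 1, 2, 5, 11.
Union after reading y: {4, 5, 10}.
Now take the λ-closure:
From 10 via λ: add 11, 15.
From 11 via λ: add 9, 13.
From 9 via λ: add 2.
From 13 via λ: add 1.
No new states can be added; the closed set is {1, 2, 4, 5, 9, 10, 11, 13, 15}.

{1, 2, 4, 5, 9, 10, 11, 13, 15}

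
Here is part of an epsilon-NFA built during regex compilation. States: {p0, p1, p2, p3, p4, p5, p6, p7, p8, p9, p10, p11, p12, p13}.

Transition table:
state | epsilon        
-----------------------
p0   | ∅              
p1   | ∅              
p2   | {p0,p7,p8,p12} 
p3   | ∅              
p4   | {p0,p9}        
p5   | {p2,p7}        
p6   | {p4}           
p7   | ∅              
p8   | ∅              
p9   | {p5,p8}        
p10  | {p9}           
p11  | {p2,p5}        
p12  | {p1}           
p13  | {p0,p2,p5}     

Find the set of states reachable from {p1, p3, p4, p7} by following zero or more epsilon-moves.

{p0, p1, p2, p3, p4, p5, p7, p8, p9, p12}

Start with {p1, p3, p4, p7}.
From p4 via epsilon: add p0, p9.
From p9 via epsilon: add p5, p8.
From p5 via epsilon: add p2.
From p2 via epsilon: add p12.
No new states can be added; the closed set is {p0, p1, p2, p3, p4, p5, p7, p8, p9, p12}.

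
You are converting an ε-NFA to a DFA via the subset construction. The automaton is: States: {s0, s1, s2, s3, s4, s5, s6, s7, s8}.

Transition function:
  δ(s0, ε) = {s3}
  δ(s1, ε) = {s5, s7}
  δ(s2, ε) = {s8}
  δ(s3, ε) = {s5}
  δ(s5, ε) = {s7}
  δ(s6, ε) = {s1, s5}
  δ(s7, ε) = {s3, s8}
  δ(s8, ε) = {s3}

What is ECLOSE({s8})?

{s3, s5, s7, s8}

Start with {s8}.
From s8 via ε: add s3.
From s3 via ε: add s5.
From s5 via ε: add s7.
No new states can be added; the closed set is {s3, s5, s7, s8}.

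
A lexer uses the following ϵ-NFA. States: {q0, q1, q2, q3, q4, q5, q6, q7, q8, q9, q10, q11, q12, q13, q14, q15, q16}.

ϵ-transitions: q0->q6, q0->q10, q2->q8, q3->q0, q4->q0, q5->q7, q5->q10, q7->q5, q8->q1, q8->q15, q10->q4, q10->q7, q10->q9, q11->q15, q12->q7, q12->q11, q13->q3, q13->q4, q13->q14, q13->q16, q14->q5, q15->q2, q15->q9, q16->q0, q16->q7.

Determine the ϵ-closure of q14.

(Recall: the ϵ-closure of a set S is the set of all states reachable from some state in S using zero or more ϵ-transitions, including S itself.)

{q0, q4, q5, q6, q7, q9, q10, q14}

Start with {q14}.
From q14 via ϵ: add q5.
From q5 via ϵ: add q7, q10.
From q10 via ϵ: add q4, q9.
From q4 via ϵ: add q0.
From q0 via ϵ: add q6.
No new states can be added; the closed set is {q0, q4, q5, q6, q7, q9, q10, q14}.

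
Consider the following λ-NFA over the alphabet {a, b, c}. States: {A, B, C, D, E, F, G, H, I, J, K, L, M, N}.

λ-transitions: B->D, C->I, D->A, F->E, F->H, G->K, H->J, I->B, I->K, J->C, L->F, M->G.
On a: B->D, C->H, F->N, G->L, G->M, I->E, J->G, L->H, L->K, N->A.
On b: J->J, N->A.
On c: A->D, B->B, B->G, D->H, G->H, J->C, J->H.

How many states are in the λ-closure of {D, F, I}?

Start with {D, F, I}.
From D via λ: add A.
From F via λ: add E, H.
From I via λ: add B, K.
From H via λ: add J.
From J via λ: add C.
λ-closure = {A, B, C, D, E, F, H, I, J, K}, which has 10 states.

10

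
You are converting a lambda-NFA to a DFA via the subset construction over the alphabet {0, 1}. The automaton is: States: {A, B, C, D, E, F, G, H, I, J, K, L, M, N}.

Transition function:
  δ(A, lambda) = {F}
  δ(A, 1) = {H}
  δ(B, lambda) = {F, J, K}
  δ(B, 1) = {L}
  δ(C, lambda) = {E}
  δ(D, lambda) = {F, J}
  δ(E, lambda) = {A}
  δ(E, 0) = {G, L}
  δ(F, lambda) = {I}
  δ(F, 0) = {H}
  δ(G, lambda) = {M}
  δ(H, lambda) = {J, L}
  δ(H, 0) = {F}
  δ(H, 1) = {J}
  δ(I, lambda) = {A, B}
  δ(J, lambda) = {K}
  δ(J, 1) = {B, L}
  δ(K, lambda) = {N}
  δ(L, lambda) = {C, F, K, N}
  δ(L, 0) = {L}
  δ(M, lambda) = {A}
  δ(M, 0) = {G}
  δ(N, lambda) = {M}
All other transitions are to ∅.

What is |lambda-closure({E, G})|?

Start with {E, G}.
From E via lambda: add A.
From G via lambda: add M.
From A via lambda: add F.
From F via lambda: add I.
From I via lambda: add B.
From B via lambda: add J, K.
From K via lambda: add N.
lambda-closure = {A, B, E, F, G, I, J, K, M, N}, which has 10 states.

10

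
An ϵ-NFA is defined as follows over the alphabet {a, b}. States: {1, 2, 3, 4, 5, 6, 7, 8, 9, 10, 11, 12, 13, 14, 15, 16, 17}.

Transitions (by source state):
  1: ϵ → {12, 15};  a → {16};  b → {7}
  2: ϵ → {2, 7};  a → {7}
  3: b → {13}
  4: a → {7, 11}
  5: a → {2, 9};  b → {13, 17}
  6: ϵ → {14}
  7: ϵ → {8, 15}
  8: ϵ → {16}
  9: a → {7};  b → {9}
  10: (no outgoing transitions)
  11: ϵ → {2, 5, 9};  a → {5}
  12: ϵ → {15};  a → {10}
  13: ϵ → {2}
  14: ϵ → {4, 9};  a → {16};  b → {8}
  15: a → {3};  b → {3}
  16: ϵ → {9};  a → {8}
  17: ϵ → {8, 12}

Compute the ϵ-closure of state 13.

{2, 7, 8, 9, 13, 15, 16}

Start with {13}.
From 13 via ϵ: add 2.
From 2 via ϵ: add 7.
From 7 via ϵ: add 8, 15.
From 8 via ϵ: add 16.
From 16 via ϵ: add 9.
No new states can be added; the closed set is {2, 7, 8, 9, 13, 15, 16}.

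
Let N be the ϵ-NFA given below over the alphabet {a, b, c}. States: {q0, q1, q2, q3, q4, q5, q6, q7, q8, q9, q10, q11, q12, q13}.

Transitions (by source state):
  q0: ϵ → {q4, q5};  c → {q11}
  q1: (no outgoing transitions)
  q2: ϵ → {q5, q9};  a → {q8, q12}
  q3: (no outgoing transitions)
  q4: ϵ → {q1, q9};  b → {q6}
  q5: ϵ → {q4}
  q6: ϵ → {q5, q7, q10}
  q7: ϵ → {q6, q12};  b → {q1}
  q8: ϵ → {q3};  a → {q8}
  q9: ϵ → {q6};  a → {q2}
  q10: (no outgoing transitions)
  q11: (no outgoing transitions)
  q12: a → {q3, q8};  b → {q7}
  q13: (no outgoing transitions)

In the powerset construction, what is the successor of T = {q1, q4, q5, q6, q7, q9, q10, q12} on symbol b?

{q1, q4, q5, q6, q7, q9, q10, q12}

q4 on b → {q6}.
q7 on b → {q1}.
q12 on b → {q7}.
No b-transition from q1, q5, q6, q9, q10.
Union after reading b: {q1, q6, q7}.
Now take the ϵ-closure:
From q6 via ϵ: add q5, q10.
From q7 via ϵ: add q12.
From q5 via ϵ: add q4.
From q4 via ϵ: add q9.
No new states can be added; the closed set is {q1, q4, q5, q6, q7, q9, q10, q12}.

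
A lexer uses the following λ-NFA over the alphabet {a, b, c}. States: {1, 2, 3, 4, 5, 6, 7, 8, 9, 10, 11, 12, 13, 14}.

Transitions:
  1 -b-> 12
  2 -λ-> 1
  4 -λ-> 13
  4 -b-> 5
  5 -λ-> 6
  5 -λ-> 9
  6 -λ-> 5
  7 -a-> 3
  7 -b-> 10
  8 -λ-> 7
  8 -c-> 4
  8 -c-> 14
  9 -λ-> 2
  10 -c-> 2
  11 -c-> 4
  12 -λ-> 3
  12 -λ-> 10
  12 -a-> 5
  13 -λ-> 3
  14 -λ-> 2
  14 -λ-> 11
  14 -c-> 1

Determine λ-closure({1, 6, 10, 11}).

Start with {1, 6, 10, 11}.
From 6 via λ: add 5.
From 5 via λ: add 9.
From 9 via λ: add 2.
No new states can be added; the closed set is {1, 2, 5, 6, 9, 10, 11}.

{1, 2, 5, 6, 9, 10, 11}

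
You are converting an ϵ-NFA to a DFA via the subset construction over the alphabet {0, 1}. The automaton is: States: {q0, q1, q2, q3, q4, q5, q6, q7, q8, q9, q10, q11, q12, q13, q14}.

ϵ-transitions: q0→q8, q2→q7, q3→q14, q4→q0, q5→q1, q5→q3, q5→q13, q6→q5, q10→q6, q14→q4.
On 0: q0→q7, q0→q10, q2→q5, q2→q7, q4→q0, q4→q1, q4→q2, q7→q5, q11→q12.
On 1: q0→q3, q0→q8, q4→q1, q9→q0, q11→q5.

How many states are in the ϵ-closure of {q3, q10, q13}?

Start with {q3, q10, q13}.
From q3 via ϵ: add q14.
From q10 via ϵ: add q6.
From q6 via ϵ: add q5.
From q14 via ϵ: add q4.
From q4 via ϵ: add q0.
From q5 via ϵ: add q1.
From q0 via ϵ: add q8.
ϵ-closure = {q0, q1, q3, q4, q5, q6, q8, q10, q13, q14}, which has 10 states.

10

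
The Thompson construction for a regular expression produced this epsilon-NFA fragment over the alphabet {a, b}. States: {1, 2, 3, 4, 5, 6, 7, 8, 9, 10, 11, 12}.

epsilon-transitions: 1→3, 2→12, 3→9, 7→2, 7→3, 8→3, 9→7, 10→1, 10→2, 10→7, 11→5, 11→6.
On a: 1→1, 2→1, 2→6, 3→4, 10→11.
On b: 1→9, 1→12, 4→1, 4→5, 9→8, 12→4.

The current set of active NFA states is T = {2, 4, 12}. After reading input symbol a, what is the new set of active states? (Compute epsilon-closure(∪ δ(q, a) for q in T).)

2 on a → {1, 6}.
No a-transition from 4, 12.
Union after reading a: {1, 6}.
Now take the epsilon-closure:
From 1 via epsilon: add 3.
From 3 via epsilon: add 9.
From 9 via epsilon: add 7.
From 7 via epsilon: add 2.
From 2 via epsilon: add 12.
No new states can be added; the closed set is {1, 2, 3, 6, 7, 9, 12}.

{1, 2, 3, 6, 7, 9, 12}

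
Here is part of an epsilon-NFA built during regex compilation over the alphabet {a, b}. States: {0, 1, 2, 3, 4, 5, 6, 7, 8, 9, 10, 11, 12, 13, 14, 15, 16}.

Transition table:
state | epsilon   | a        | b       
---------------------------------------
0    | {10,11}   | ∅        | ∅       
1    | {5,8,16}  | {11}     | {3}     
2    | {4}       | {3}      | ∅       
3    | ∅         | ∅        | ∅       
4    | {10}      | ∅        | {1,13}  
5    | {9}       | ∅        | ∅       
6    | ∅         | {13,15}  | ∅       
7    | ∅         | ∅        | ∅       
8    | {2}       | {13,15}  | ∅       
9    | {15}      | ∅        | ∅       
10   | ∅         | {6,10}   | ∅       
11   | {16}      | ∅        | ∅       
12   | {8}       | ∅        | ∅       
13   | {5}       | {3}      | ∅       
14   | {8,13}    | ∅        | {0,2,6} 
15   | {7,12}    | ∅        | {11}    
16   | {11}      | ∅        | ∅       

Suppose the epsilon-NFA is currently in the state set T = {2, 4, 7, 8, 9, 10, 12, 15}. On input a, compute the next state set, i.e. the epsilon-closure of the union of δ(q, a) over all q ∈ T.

2 on a → {3}.
8 on a → {13, 15}.
10 on a → {6, 10}.
No a-transition from 4, 7, 9, 12, 15.
Union after reading a: {3, 6, 10, 13, 15}.
Now take the epsilon-closure:
From 13 via epsilon: add 5.
From 15 via epsilon: add 7, 12.
From 5 via epsilon: add 9.
From 12 via epsilon: add 8.
From 8 via epsilon: add 2.
From 2 via epsilon: add 4.
No new states can be added; the closed set is {2, 3, 4, 5, 6, 7, 8, 9, 10, 12, 13, 15}.

{2, 3, 4, 5, 6, 7, 8, 9, 10, 12, 13, 15}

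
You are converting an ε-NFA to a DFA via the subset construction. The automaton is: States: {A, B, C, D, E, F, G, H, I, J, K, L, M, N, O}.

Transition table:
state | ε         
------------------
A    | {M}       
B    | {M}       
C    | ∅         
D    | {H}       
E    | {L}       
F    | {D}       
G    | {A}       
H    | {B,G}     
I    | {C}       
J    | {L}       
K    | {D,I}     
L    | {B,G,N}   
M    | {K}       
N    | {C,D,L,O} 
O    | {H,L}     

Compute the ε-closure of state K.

Start with {K}.
From K via ε: add D, I.
From D via ε: add H.
From I via ε: add C.
From H via ε: add B, G.
From B via ε: add M.
From G via ε: add A.
No new states can be added; the closed set is {A, B, C, D, G, H, I, K, M}.

{A, B, C, D, G, H, I, K, M}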